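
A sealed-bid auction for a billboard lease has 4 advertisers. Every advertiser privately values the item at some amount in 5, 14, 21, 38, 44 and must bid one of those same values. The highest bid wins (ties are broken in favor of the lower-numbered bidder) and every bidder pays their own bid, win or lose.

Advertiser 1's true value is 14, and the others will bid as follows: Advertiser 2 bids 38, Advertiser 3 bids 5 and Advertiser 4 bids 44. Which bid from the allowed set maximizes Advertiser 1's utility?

Bid 5: loses but pays 5, utility -5.
Bid 14: loses but pays 14, utility -14.
Bid 21: loses but pays 21, utility -21.
Bid 38: loses but pays 38, utility -38.
Bid 44: wins, pays 44, utility 14 - 44 = -30.
The best choice is 5 with utility -5.

5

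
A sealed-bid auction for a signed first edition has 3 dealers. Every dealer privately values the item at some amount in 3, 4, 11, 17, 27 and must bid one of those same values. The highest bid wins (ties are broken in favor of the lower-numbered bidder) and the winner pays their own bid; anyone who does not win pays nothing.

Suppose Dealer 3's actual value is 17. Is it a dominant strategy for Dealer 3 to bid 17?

Consider the case where Dealer 1 bids 3 and Dealer 2 bids 3.
Truthful bid 17: wins, pays 17, utility 17 - 17 = 0.
Bid 4 instead: wins, pays 4, utility 17 - 4 = 13.
Since 13 > 0, bidding 4 is strictly better here, so truthful bidding is not dominant.

No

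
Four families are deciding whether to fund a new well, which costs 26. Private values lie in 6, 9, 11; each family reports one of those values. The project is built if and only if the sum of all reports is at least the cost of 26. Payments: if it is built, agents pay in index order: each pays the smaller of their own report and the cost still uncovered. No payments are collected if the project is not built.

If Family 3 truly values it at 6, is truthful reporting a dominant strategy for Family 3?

Check each profile of the others' reports and compare truth against every alternative report.
Others report (6, 6, 6): truth gives 0, best alternative gives -3.
Others report (6, 6, 9): truth gives 0, best alternative gives -3.
Others report (6, 6, 11): truth gives 0, best alternative gives -3.
Others report (6, 9, 6): truth gives 0, best alternative gives -3.
Others report (6, 9, 9): truth gives 0, best alternative gives -3.
Others report (6, 9, 11): truth gives 0, best alternative gives -3.
(Remaining 21 profiles checked similarly; truth is weakly best in each.)
In every case the truthful report is at least as good as any alternative, so it is a dominant strategy.

Yes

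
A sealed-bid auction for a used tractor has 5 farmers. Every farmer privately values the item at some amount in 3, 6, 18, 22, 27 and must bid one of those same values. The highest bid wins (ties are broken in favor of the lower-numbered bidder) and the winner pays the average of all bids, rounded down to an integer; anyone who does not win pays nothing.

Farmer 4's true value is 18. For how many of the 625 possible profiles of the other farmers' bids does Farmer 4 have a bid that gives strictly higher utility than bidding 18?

Others bid (3, 3, 3, 3): truth gives 12; bid 6 gives 15 > 12. Violating.
Others bid (3, 3, 3, 6): truth gives 12; bid 6 gives 14 > 12. Violating.
Others bid (3, 3, 3, 22): truth gives 0; bid 22 gives 8 > 0. Violating.
Others bid (3, 3, 3, 27): truth gives 0; bid 27 gives 6 > 0. Violating.
Others bid (3, 3, 3, 18): truth gives 9; no alternative beats it.
Others bid (3, 3, 6, 3): truth gives 12; no alternative beats it.
(Checking all 625 profiles: 209 have a profitable deviation, 416 do not.)

209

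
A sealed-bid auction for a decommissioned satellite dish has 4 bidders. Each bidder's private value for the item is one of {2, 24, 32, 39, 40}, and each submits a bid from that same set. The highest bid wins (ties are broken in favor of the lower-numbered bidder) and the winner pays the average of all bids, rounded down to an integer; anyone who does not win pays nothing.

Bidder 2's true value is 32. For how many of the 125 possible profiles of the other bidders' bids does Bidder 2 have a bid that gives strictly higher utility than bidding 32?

48

Others bid (2, 2, 2): truth gives 23; bid 24 gives 25 > 23. Violating.
Others bid (2, 2, 24): truth gives 17; bid 24 gives 19 > 17. Violating.
Others bid (2, 2, 39): truth gives 0; bid 39 gives 12 > 0. Violating.
Others bid (2, 2, 40): truth gives 0; bid 40 gives 11 > 0. Violating.
Others bid (2, 2, 32): truth gives 15; no alternative beats it.
Others bid (2, 24, 32): truth gives 10; no alternative beats it.
(Checking all 125 profiles: 48 have a profitable deviation, 77 do not.)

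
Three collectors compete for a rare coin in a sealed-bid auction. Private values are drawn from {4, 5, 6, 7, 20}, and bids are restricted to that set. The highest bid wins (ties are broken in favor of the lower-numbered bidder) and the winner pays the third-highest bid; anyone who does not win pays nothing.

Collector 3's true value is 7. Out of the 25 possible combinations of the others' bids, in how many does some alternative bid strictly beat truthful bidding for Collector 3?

6

Others bid (4, 7): truth gives 0; bid 20 gives 3 > 0. Violating.
Others bid (5, 7): truth gives 0; bid 20 gives 2 > 0. Violating.
Others bid (6, 7): truth gives 0; bid 20 gives 1 > 0. Violating.
Others bid (7, 4): truth gives 0; bid 20 gives 3 > 0. Violating.
Others bid (4, 4): truth gives 3; no alternative beats it.
Others bid (4, 5): truth gives 3; no alternative beats it.
(Checking all 25 profiles: 6 have a profitable deviation, 19 do not.)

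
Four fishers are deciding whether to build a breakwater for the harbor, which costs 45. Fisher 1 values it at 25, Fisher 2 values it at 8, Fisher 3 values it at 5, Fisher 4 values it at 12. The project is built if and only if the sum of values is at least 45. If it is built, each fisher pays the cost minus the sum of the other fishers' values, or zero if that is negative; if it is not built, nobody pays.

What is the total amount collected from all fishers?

Total value 50 ≥ cost 45, so it is built.
Fisher 1: others sum to 25; max(0, 45 - 25) = 20.
Fisher 2: others sum to 42; max(0, 45 - 42) = 3.
Fisher 3: others sum to 45; max(0, 45 - 45) = 0.
Fisher 4: others sum to 38; max(0, 45 - 38) = 7.
Total collected = 20 + 3 + 0 + 7 = 30.

30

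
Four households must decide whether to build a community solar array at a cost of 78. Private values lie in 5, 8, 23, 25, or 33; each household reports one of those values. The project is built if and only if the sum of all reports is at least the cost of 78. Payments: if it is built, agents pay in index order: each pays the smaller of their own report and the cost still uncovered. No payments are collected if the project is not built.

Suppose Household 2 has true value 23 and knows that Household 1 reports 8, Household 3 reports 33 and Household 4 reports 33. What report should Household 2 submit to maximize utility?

5

Report 5: project built, pays 5, utility 23 - 5 = 18.
Report 8: project built, pays 8, utility 23 - 8 = 15.
Report 23: project built, pays 23, utility 23 - 23 = 0.
Report 25: project built, pays 25, utility 23 - 25 = -2.
Report 33: project built, pays 33, utility 23 - 33 = -10.
The best choice is 5 with utility 18.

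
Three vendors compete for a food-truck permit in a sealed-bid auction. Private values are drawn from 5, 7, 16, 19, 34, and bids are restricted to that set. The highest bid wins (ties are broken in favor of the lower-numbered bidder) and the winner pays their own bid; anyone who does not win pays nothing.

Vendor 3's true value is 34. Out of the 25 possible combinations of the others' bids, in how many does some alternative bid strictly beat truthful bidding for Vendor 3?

Others bid (5, 5): truth gives 0; bid 7 gives 27 > 0. Violating.
Others bid (5, 7): truth gives 0; bid 16 gives 18 > 0. Violating.
Others bid (5, 16): truth gives 0; bid 19 gives 15 > 0. Violating.
Others bid (7, 5): truth gives 0; bid 16 gives 18 > 0. Violating.
Others bid (5, 19): truth gives 0; no alternative beats it.
Others bid (5, 34): truth gives 0; no alternative beats it.
(Checking all 25 profiles: 9 have a profitable deviation, 16 do not.)

9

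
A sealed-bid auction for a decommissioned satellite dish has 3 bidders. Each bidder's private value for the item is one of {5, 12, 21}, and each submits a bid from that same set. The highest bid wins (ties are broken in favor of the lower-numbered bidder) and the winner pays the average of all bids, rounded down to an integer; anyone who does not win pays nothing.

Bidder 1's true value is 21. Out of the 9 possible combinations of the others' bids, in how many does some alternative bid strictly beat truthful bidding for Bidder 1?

4

Others bid (5, 5): truth gives 11; bid 5 gives 16 > 11. Violating.
Others bid (5, 12): truth gives 9; bid 12 gives 12 > 9. Violating.
Others bid (12, 5): truth gives 9; bid 12 gives 12 > 9. Violating.
Others bid (12, 12): truth gives 6; bid 12 gives 9 > 6. Violating.
Others bid (5, 21): truth gives 6; no alternative beats it.
Others bid (12, 21): truth gives 3; no alternative beats it.
(Checking all 9 profiles: 4 have a profitable deviation, 5 do not.)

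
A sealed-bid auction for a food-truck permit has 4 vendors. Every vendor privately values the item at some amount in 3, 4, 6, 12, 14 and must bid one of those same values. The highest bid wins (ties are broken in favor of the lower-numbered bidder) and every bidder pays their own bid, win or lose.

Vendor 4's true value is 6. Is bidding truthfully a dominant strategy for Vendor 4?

No

Consider the case where Vendor 1 bids 3, Vendor 2 bids 3 and Vendor 3 bids 3.
Truthful bid 6: wins, pays 6, utility 6 - 6 = 0.
Bid 4 instead: wins, pays 4, utility 6 - 4 = 2.
Since 2 > 0, bidding 4 is strictly better here, so truthful bidding is not dominant.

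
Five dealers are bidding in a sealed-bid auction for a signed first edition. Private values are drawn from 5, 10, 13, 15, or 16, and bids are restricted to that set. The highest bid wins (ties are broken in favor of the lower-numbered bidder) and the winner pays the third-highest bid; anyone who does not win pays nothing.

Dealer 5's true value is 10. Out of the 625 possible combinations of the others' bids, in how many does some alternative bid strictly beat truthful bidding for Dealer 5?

Others bid (5, 5, 5, 10): truth gives 0; bid 13 gives 5 > 0. Violating.
Others bid (5, 5, 5, 13): truth gives 0; bid 15 gives 5 > 0. Violating.
Others bid (5, 5, 5, 15): truth gives 0; bid 16 gives 5 > 0. Violating.
Others bid (5, 5, 10, 5): truth gives 0; bid 13 gives 5 > 0. Violating.
Others bid (5, 5, 5, 5): truth gives 5; no alternative beats it.
Others bid (5, 5, 5, 16): truth gives 0; no alternative beats it.
(Checking all 625 profiles: 12 have a profitable deviation, 613 do not.)

12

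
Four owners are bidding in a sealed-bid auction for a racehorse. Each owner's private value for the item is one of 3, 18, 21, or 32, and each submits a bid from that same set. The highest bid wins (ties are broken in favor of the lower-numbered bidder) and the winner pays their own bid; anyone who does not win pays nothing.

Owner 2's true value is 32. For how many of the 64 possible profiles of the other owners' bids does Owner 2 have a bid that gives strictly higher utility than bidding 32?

Others bid (3, 3, 3): truth gives 0; bid 18 gives 14 > 0. Violating.
Others bid (3, 3, 18): truth gives 0; bid 18 gives 14 > 0. Violating.
Others bid (3, 3, 21): truth gives 0; bid 21 gives 11 > 0. Violating.
Others bid (3, 18, 3): truth gives 0; bid 18 gives 14 > 0. Violating.
Others bid (3, 3, 32): truth gives 0; no alternative beats it.
Others bid (3, 18, 32): truth gives 0; no alternative beats it.
(Checking all 64 profiles: 18 have a profitable deviation, 46 do not.)

18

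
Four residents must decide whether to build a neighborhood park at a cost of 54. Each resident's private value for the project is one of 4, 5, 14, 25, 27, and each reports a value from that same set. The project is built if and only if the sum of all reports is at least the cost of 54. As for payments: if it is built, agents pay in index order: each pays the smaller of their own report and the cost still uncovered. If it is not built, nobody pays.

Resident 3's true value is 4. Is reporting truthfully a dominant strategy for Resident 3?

Yes

Check each profile of the others' reports and compare truth against every alternative report.
Others report (4, 25, 25): truth gives 0, best alternative gives -1.
Others report (4, 25, 27): truth gives 0, best alternative gives -1.
Others report (4, 27, 25): truth gives 0, best alternative gives -1.
Others report (4, 27, 27): truth gives 0, best alternative gives -1.
Others report (5, 25, 25): truth gives 0, best alternative gives -1.
Others report (5, 25, 27): truth gives 0, best alternative gives -1.
(Remaining 119 profiles checked similarly; truth is weakly best in each.)
In every case the truthful report is at least as good as any alternative, so it is a dominant strategy.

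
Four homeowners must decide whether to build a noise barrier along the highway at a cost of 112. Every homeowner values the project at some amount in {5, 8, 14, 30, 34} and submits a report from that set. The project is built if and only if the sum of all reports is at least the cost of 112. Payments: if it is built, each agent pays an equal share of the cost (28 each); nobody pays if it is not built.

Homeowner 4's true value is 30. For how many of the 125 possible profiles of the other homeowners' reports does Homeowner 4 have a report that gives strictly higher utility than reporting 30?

6

Others report (14, 30, 34): truth gives 0; report 34 gives 2 > 0. Violating.
Others report (14, 34, 30): truth gives 0; report 34 gives 2 > 0. Violating.
Others report (30, 14, 34): truth gives 0; report 34 gives 2 > 0. Violating.
Others report (30, 34, 14): truth gives 0; report 34 gives 2 > 0. Violating.
Others report (5, 5, 5): truth gives 0; no alternative beats it.
Others report (5, 5, 8): truth gives 0; no alternative beats it.
(Checking all 125 profiles: 6 have a profitable deviation, 119 do not.)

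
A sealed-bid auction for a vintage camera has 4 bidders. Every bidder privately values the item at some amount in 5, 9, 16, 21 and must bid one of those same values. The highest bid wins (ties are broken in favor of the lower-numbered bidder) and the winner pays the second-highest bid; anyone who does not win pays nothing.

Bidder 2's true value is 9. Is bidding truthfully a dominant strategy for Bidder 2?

Check each profile of the others' bids and compare truth against every alternative bid.
Others bid (5, 5, 5): truth gives 4, best alternative gives 4.
Others bid (5, 5, 9): truth gives 0, best alternative gives 0.
Others bid (5, 5, 16): truth gives 0, best alternative gives 0.
Others bid (5, 5, 21): truth gives 0, best alternative gives 0.
Others bid (5, 9, 5): truth gives 0, best alternative gives 0.
Others bid (5, 9, 9): truth gives 0, best alternative gives 0.
(Remaining 58 profiles checked similarly; truth is weakly best in each.)
In every case the truthful bid is at least as good as any alternative, so it is a dominant strategy.

Yes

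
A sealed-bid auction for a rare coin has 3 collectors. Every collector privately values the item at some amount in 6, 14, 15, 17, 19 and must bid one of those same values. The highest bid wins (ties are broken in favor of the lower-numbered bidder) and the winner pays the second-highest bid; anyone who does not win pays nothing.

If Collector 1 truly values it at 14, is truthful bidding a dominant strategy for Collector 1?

Check each profile of the others' bids and compare truth against every alternative bid.
Others bid (6, 6): truth gives 8, best alternative gives 8.
Others bid (6, 14): truth gives 0, best alternative gives 0.
Others bid (6, 15): truth gives 0, best alternative gives 0.
Others bid (6, 17): truth gives 0, best alternative gives 0.
Others bid (6, 19): truth gives 0, best alternative gives 0.
Others bid (14, 6): truth gives 0, best alternative gives 0.
(Remaining 19 profiles checked similarly; truth is weakly best in each.)
In every case the truthful bid is at least as good as any alternative, so it is a dominant strategy.

Yes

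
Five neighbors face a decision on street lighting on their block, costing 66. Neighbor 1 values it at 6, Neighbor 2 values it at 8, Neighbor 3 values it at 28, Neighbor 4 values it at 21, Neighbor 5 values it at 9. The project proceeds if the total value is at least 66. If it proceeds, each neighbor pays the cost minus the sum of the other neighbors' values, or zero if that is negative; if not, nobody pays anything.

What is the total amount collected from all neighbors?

42

Total value 72 ≥ cost 66, so it is built.
Neighbor 1: others sum to 66; max(0, 66 - 66) = 0.
Neighbor 2: others sum to 64; max(0, 66 - 64) = 2.
Neighbor 3: others sum to 44; max(0, 66 - 44) = 22.
Neighbor 4: others sum to 51; max(0, 66 - 51) = 15.
Neighbor 5: others sum to 63; max(0, 66 - 63) = 3.
Total collected = 0 + 2 + 22 + 15 + 3 = 42.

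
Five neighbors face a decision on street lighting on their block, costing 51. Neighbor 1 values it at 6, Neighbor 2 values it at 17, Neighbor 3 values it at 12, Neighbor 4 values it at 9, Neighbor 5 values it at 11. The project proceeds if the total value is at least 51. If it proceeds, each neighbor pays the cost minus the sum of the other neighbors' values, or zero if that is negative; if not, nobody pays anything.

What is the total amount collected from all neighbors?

Total value 55 ≥ cost 51, so it is built.
Neighbor 1: others sum to 49; max(0, 51 - 49) = 2.
Neighbor 2: others sum to 38; max(0, 51 - 38) = 13.
Neighbor 3: others sum to 43; max(0, 51 - 43) = 8.
Neighbor 4: others sum to 46; max(0, 51 - 46) = 5.
Neighbor 5: others sum to 44; max(0, 51 - 44) = 7.
Total collected = 2 + 13 + 8 + 5 + 7 = 35.

35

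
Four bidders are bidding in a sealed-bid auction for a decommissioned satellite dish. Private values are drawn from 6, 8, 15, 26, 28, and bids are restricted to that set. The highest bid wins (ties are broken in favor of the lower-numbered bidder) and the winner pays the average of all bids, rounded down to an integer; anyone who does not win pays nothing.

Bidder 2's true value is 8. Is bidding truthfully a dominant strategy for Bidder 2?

Check each profile of the others' bids and compare truth against every alternative bid.
Others bid (6, 6, 6): truth gives 2, best alternative gives 0.
Others bid (6, 6, 8): truth gives 1, best alternative gives 0.
Others bid (6, 8, 6): truth gives 1, best alternative gives 0.
Others bid (6, 8, 8): truth gives 1, best alternative gives 0.
Others bid (6, 6, 15): truth gives 0, best alternative gives 0.
Others bid (6, 6, 26): truth gives 0, best alternative gives 0.
(Remaining 119 profiles checked similarly; truth is weakly best in each.)
In every case the truthful bid is at least as good as any alternative, so it is a dominant strategy.

Yes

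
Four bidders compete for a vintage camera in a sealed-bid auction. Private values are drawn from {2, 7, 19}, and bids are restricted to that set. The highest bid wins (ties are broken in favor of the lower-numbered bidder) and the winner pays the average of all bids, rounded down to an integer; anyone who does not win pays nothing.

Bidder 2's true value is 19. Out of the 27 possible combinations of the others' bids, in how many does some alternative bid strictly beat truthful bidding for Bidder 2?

Others bid (2, 2, 2): truth gives 13; bid 7 gives 16 > 13. Violating.
Others bid (2, 2, 7): truth gives 12; bid 7 gives 15 > 12. Violating.
Others bid (2, 7, 2): truth gives 12; bid 7 gives 15 > 12. Violating.
Others bid (2, 7, 7): truth gives 11; bid 7 gives 14 > 11. Violating.
Others bid (2, 2, 19): truth gives 9; no alternative beats it.
Others bid (2, 7, 19): truth gives 8; no alternative beats it.
(Checking all 27 profiles: 4 have a profitable deviation, 23 do not.)

4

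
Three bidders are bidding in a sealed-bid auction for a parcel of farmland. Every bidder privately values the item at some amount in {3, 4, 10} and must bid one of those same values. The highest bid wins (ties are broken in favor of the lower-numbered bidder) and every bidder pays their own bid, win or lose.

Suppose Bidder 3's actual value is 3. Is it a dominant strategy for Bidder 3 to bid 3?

Consider the case where Bidder 1 bids 3 and Bidder 2 bids 3.
Truthful bid 3: loses but pays 3, utility -3.
Bid 4 instead: wins, pays 4, utility 3 - 4 = -1.
Since -1 > -3, bidding 4 is strictly better here, so truthful bidding is not dominant.

No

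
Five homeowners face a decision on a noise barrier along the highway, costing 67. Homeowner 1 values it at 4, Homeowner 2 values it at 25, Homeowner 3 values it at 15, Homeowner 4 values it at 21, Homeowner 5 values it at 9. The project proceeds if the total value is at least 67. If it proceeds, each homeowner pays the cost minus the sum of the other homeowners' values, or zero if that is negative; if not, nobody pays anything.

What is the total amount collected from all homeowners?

Total value 74 ≥ cost 67, so it is built.
Homeowner 1: others sum to 70; max(0, 67 - 70) = 0.
Homeowner 2: others sum to 49; max(0, 67 - 49) = 18.
Homeowner 3: others sum to 59; max(0, 67 - 59) = 8.
Homeowner 4: others sum to 53; max(0, 67 - 53) = 14.
Homeowner 5: others sum to 65; max(0, 67 - 65) = 2.
Total collected = 0 + 18 + 8 + 14 + 2 = 42.

42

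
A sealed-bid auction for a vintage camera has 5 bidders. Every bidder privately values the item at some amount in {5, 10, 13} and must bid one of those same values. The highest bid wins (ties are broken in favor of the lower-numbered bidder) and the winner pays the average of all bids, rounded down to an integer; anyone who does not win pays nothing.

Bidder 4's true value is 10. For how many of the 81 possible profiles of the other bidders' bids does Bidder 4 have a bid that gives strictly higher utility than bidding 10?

Others bid (5, 5, 5, 13): truth gives 0; bid 13 gives 2 > 0. Violating.
Others bid (5, 5, 10, 5): truth gives 0; bid 13 gives 3 > 0. Violating.
Others bid (5, 5, 10, 10): truth gives 0; bid 13 gives 2 > 0. Violating.
Others bid (5, 5, 10, 13): truth gives 0; bid 13 gives 1 > 0. Violating.
Others bid (5, 5, 5, 5): truth gives 4; no alternative beats it.
Others bid (5, 5, 5, 10): truth gives 3; no alternative beats it.
(Checking all 81 profiles: 17 have a profitable deviation, 64 do not.)

17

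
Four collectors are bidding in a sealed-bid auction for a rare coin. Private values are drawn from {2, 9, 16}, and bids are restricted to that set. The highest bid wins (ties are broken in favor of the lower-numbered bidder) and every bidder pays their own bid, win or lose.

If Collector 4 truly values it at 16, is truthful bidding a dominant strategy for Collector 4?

Consider the case where Collector 1 bids 2, Collector 2 bids 2 and Collector 3 bids 2.
Truthful bid 16: wins, pays 16, utility 16 - 16 = 0.
Bid 9 instead: wins, pays 9, utility 16 - 9 = 7.
Since 7 > 0, bidding 9 is strictly better here, so truthful bidding is not dominant.

No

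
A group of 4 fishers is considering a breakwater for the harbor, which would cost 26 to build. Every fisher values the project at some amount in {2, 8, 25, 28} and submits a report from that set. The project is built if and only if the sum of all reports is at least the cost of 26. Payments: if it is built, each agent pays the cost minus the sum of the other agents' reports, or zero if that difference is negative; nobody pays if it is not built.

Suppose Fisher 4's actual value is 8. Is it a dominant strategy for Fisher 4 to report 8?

Yes

Check each profile of the others' reports and compare truth against every alternative report.
Others report (2, 2, 25): truth gives 8, best alternative gives 8.
Others report (2, 2, 28): truth gives 8, best alternative gives 8.
Others report (2, 8, 25): truth gives 8, best alternative gives 8.
Others report (2, 8, 28): truth gives 8, best alternative gives 8.
Others report (2, 25, 2): truth gives 8, best alternative gives 8.
Others report (2, 25, 8): truth gives 8, best alternative gives 8.
(Remaining 58 profiles checked similarly; truth is weakly best in each.)
In every case the truthful report is at least as good as any alternative, so it is a dominant strategy.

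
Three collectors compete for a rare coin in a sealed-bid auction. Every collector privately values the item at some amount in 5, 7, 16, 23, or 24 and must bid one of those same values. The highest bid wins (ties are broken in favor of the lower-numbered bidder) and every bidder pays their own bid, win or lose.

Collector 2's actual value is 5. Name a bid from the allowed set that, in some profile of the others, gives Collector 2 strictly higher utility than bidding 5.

7

Suppose Collector 1 bids 5 and Collector 3 bids 5.
Bid 5: loses but pays 5, utility -5.
Bid 7: wins, pays 7, utility 5 - 7 = -2.
So bidding 7 beats truth here (-2 > -5).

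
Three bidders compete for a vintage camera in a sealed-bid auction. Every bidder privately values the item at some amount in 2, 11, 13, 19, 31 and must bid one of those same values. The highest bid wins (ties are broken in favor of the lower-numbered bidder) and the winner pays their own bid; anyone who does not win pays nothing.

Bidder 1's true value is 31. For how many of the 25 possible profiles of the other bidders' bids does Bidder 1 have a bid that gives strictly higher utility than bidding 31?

16

Others bid (2, 2): truth gives 0; bid 2 gives 29 > 0. Violating.
Others bid (2, 11): truth gives 0; bid 11 gives 20 > 0. Violating.
Others bid (2, 13): truth gives 0; bid 13 gives 18 > 0. Violating.
Others bid (2, 19): truth gives 0; bid 19 gives 12 > 0. Violating.
Others bid (2, 31): truth gives 0; no alternative beats it.
Others bid (11, 31): truth gives 0; no alternative beats it.
(Checking all 25 profiles: 16 have a profitable deviation, 9 do not.)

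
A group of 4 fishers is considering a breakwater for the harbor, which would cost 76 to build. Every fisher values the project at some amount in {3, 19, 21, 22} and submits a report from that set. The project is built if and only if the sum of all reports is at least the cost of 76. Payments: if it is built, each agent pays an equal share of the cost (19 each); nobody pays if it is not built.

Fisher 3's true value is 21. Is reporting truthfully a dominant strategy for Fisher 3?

Yes

Check each profile of the others' reports and compare truth against every alternative report.
Others report (19, 19, 19): truth gives 2, best alternative gives 2.
Others report (19, 19, 21): truth gives 2, best alternative gives 2.
Others report (19, 19, 22): truth gives 2, best alternative gives 2.
Others report (19, 21, 19): truth gives 2, best alternative gives 2.
Others report (19, 21, 21): truth gives 2, best alternative gives 2.
Others report (19, 21, 22): truth gives 2, best alternative gives 2.
(Remaining 58 profiles checked similarly; truth is weakly best in each.)
In every case the truthful report is at least as good as any alternative, so it is a dominant strategy.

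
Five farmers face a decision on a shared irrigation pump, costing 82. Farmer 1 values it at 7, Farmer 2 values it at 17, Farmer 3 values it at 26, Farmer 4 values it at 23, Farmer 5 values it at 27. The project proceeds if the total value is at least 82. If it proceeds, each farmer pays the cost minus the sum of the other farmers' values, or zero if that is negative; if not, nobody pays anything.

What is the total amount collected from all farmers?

Total value 100 ≥ cost 82, so it is built.
Farmer 1: others sum to 93; max(0, 82 - 93) = 0.
Farmer 2: others sum to 83; max(0, 82 - 83) = 0.
Farmer 3: others sum to 74; max(0, 82 - 74) = 8.
Farmer 4: others sum to 77; max(0, 82 - 77) = 5.
Farmer 5: others sum to 73; max(0, 82 - 73) = 9.
Total collected = 0 + 0 + 8 + 5 + 9 = 22.

22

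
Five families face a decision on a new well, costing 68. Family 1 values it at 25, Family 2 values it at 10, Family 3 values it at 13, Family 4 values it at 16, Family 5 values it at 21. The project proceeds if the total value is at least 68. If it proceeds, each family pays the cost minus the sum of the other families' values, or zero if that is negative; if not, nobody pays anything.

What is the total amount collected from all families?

12

Total value 85 ≥ cost 68, so it is built.
Family 1: others sum to 60; max(0, 68 - 60) = 8.
Family 2: others sum to 75; max(0, 68 - 75) = 0.
Family 3: others sum to 72; max(0, 68 - 72) = 0.
Family 4: others sum to 69; max(0, 68 - 69) = 0.
Family 5: others sum to 64; max(0, 68 - 64) = 4.
Total collected = 8 + 0 + 0 + 0 + 4 = 12.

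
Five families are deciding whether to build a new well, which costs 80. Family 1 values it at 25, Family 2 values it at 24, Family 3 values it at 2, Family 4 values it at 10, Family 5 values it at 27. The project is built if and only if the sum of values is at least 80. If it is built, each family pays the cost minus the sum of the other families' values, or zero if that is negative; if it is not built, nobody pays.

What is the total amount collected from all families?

54

Total value 88 ≥ cost 80, so it is built.
Family 1: others sum to 63; max(0, 80 - 63) = 17.
Family 2: others sum to 64; max(0, 80 - 64) = 16.
Family 3: others sum to 86; max(0, 80 - 86) = 0.
Family 4: others sum to 78; max(0, 80 - 78) = 2.
Family 5: others sum to 61; max(0, 80 - 61) = 19.
Total collected = 17 + 16 + 0 + 2 + 19 = 54.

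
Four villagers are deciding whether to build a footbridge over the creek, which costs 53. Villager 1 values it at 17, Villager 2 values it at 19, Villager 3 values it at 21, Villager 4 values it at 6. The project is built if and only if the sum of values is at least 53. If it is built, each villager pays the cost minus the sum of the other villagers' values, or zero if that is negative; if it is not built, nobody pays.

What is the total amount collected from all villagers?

27

Total value 63 ≥ cost 53, so it is built.
Villager 1: others sum to 46; max(0, 53 - 46) = 7.
Villager 2: others sum to 44; max(0, 53 - 44) = 9.
Villager 3: others sum to 42; max(0, 53 - 42) = 11.
Villager 4: others sum to 57; max(0, 53 - 57) = 0.
Total collected = 7 + 9 + 11 + 0 = 27.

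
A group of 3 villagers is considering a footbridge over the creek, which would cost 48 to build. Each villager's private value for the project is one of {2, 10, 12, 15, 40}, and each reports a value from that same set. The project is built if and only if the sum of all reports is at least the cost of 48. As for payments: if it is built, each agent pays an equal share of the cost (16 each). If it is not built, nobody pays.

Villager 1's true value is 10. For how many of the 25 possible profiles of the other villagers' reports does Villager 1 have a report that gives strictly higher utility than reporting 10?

2

Others report (2, 40): truth gives -6; report 2 gives 0 > -6. Violating.
Others report (40, 2): truth gives -6; report 2 gives 0 > -6. Violating.
Others report (2, 2): truth gives 0; no alternative beats it.
Others report (2, 10): truth gives 0; no alternative beats it.
(Checking all 25 profiles: 2 have a profitable deviation, 23 do not.)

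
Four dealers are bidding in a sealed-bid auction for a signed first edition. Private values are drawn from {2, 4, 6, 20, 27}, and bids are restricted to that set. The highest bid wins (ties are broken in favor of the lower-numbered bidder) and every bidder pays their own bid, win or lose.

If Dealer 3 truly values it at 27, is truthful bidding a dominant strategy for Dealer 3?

Consider the case where Dealer 1 bids 2, Dealer 2 bids 2 and Dealer 4 bids 2.
Truthful bid 27: wins, pays 27, utility 27 - 27 = 0.
Bid 4 instead: wins, pays 4, utility 27 - 4 = 23.
Since 23 > 0, bidding 4 is strictly better here, so truthful bidding is not dominant.

No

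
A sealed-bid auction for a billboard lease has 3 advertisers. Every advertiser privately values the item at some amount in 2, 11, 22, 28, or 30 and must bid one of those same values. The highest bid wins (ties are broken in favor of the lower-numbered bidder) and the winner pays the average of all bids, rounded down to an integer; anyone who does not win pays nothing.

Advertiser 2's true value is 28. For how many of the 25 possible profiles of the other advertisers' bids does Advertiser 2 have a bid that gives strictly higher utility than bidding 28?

12

Others bid (2, 2): truth gives 18; bid 11 gives 23 > 18. Violating.
Others bid (2, 11): truth gives 15; bid 11 gives 20 > 15. Violating.
Others bid (2, 22): truth gives 11; bid 22 gives 13 > 11. Violating.
Others bid (2, 30): truth gives 0; bid 30 gives 8 > 0. Violating.
Others bid (2, 28): truth gives 9; no alternative beats it.
Others bid (11, 28): truth gives 6; no alternative beats it.
(Checking all 25 profiles: 12 have a profitable deviation, 13 do not.)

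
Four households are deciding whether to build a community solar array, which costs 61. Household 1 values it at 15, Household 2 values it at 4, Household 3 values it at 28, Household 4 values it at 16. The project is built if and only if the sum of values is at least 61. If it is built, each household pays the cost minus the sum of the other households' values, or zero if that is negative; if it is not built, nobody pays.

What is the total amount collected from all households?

Total value 63 ≥ cost 61, so it is built.
Household 1: others sum to 48; max(0, 61 - 48) = 13.
Household 2: others sum to 59; max(0, 61 - 59) = 2.
Household 3: others sum to 35; max(0, 61 - 35) = 26.
Household 4: others sum to 47; max(0, 61 - 47) = 14.
Total collected = 13 + 2 + 26 + 14 = 55.

55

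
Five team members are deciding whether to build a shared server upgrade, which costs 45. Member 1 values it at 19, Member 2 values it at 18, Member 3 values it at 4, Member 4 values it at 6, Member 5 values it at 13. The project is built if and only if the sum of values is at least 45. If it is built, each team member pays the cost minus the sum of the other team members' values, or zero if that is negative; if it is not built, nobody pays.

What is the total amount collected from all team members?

7

Total value 60 ≥ cost 45, so it is built.
Member 1: others sum to 41; max(0, 45 - 41) = 4.
Member 2: others sum to 42; max(0, 45 - 42) = 3.
Member 3: others sum to 56; max(0, 45 - 56) = 0.
Member 4: others sum to 54; max(0, 45 - 54) = 0.
Member 5: others sum to 47; max(0, 45 - 47) = 0.
Total collected = 4 + 3 + 0 + 0 + 0 = 7.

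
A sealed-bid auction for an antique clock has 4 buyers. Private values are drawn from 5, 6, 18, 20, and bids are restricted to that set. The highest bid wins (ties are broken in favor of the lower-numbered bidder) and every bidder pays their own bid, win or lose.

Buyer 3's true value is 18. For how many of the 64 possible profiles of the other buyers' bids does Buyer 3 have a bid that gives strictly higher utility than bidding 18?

Others bid (5, 5, 5): truth gives 0; bid 6 gives 12 > 0. Violating.
Others bid (5, 5, 6): truth gives 0; bid 6 gives 12 > 0. Violating.
Others bid (5, 5, 20): truth gives -18; bid 20 gives -2 > -18. Violating.
Others bid (5, 6, 20): truth gives -18; bid 20 gives -2 > -18. Violating.
Others bid (5, 5, 18): truth gives 0; no alternative beats it.
Others bid (5, 6, 5): truth gives 0; no alternative beats it.
(Checking all 64 profiles: 54 have a profitable deviation, 10 do not.)

54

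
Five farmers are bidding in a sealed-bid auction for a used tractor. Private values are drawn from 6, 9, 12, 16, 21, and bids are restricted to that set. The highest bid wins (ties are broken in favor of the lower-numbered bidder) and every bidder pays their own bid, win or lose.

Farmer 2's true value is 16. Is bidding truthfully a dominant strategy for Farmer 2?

Consider the case where Farmer 1 bids 6, Farmer 3 bids 6, Farmer 4 bids 6 and Farmer 5 bids 6.
Truthful bid 16: wins, pays 16, utility 16 - 16 = 0.
Bid 9 instead: wins, pays 9, utility 16 - 9 = 7.
Since 7 > 0, bidding 9 is strictly better here, so truthful bidding is not dominant.

No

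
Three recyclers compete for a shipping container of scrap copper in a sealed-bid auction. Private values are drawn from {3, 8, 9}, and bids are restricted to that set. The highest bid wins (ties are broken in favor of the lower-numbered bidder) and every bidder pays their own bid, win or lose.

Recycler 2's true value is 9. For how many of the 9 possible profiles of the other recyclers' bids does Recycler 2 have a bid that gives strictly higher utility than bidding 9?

Others bid (3, 3): truth gives 0; bid 8 gives 1 > 0. Violating.
Others bid (3, 8): truth gives 0; bid 8 gives 1 > 0. Violating.
Others bid (9, 3): truth gives -9; bid 3 gives -3 > -9. Violating.
Others bid (9, 8): truth gives -9; bid 3 gives -3 > -9. Violating.
Others bid (3, 9): truth gives 0; no alternative beats it.
Others bid (8, 3): truth gives 0; no alternative beats it.
(Checking all 9 profiles: 5 have a profitable deviation, 4 do not.)

5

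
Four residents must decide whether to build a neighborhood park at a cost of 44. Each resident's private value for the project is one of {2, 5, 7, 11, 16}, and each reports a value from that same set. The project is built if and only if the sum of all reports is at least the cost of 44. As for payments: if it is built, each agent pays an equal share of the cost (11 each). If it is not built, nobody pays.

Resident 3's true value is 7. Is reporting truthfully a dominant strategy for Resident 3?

Consider the case where Resident 1 reports 5, Resident 2 reports 16 and Resident 4 reports 16.
Truthful report 7: project built, pays 11, utility 7 - 11 = -4.
Report 2 instead: project not built, utility 0.
Since 0 > -4, reporting 2 is strictly better here, so truthful reporting is not dominant.

No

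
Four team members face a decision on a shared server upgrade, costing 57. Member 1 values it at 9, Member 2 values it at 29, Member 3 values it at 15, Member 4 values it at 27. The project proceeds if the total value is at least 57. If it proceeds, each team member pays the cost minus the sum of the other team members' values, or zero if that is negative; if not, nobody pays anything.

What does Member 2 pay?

6

Total value 80 ≥ cost 57, so the project is built.
The other team members' values sum to 51.
Cost minus that sum is 57 - 51 = 6.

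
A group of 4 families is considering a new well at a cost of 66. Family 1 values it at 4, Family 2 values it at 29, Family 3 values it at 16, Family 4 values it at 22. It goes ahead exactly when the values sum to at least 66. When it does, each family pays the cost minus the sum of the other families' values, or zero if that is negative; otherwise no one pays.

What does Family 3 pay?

11

Total value 71 ≥ cost 66, so the project is built.
The other families' values sum to 55.
Cost minus that sum is 66 - 55 = 11.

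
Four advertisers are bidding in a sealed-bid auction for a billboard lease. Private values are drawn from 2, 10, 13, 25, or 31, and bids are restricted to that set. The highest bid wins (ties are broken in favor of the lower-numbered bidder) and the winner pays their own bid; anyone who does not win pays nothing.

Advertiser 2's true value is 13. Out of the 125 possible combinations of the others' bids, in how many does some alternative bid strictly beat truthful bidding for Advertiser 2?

Others bid (2, 2, 2): truth gives 0; bid 10 gives 3 > 0. Violating.
Others bid (2, 2, 10): truth gives 0; bid 10 gives 3 > 0. Violating.
Others bid (2, 10, 2): truth gives 0; bid 10 gives 3 > 0. Violating.
Others bid (2, 10, 10): truth gives 0; bid 10 gives 3 > 0. Violating.
Others bid (2, 2, 13): truth gives 0; no alternative beats it.
Others bid (2, 2, 25): truth gives 0; no alternative beats it.
(Checking all 125 profiles: 4 have a profitable deviation, 121 do not.)

4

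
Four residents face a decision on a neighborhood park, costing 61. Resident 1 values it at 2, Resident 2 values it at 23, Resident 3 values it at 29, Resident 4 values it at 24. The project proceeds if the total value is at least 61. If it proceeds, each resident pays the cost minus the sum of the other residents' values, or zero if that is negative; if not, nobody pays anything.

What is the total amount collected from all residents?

Total value 78 ≥ cost 61, so it is built.
Resident 1: others sum to 76; max(0, 61 - 76) = 0.
Resident 2: others sum to 55; max(0, 61 - 55) = 6.
Resident 3: others sum to 49; max(0, 61 - 49) = 12.
Resident 4: others sum to 54; max(0, 61 - 54) = 7.
Total collected = 0 + 6 + 12 + 7 = 25.

25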